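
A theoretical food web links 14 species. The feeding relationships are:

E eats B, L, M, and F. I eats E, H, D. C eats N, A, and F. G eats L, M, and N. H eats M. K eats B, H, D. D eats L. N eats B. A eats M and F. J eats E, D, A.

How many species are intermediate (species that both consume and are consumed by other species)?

5

Intermediate species (has both prey and predators): D, N, A, E, H.
Count: 5.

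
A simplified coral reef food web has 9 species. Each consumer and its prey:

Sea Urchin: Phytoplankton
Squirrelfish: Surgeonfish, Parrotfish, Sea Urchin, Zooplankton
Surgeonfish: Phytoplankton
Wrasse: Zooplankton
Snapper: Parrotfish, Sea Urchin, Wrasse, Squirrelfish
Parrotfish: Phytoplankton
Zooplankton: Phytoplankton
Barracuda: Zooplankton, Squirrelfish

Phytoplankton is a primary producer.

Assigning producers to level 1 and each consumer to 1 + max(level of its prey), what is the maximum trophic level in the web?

Producers (level 1): Phytoplankton.
Phytoplankton → Surgeonfish → Squirrelfish → Barracuda gives Barracuda level 4.
No species has a prey at level 4, so no species reaches level 5.

4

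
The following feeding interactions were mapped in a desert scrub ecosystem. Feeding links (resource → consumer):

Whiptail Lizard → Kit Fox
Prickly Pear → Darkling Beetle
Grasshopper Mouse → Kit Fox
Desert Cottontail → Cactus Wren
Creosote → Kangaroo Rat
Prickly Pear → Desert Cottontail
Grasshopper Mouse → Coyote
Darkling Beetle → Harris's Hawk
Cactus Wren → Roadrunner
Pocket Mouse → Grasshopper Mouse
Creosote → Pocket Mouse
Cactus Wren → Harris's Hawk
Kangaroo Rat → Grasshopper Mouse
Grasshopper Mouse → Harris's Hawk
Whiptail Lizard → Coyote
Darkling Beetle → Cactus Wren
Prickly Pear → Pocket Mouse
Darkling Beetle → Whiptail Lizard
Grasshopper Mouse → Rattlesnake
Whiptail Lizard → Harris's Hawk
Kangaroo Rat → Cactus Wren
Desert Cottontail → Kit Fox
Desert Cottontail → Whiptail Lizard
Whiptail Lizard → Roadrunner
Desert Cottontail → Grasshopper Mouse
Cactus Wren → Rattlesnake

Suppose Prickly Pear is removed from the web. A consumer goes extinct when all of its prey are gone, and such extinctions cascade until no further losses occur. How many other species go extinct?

Remove Prickly Pear.
Round 1: Darkling Beetle (all prey gone), Desert Cottontail (all prey gone) → extinct.
Round 2: Whiptail Lizard (all prey gone) → extinct.
No further losses. Total secondary extinctions: 3.

3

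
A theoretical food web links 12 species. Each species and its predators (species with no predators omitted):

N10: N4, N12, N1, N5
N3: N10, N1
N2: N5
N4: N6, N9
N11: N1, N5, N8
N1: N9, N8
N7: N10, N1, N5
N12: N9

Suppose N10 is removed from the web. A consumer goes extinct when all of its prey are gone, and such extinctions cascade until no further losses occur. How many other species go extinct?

3

Remove N10.
Round 1: N4 (all prey gone), N12 (all prey gone) → extinct.
Round 2: N6 (all prey gone) → extinct.
No further losses. Total secondary extinctions: 3.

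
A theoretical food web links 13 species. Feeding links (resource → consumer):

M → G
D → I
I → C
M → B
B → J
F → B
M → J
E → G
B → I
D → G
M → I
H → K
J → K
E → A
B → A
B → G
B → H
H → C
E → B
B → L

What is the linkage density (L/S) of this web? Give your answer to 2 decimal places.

There are L = 20 links among S = 13 species.
L/S = 20/13 = 1.5385 ≈ 1.54.

L/S = 1.54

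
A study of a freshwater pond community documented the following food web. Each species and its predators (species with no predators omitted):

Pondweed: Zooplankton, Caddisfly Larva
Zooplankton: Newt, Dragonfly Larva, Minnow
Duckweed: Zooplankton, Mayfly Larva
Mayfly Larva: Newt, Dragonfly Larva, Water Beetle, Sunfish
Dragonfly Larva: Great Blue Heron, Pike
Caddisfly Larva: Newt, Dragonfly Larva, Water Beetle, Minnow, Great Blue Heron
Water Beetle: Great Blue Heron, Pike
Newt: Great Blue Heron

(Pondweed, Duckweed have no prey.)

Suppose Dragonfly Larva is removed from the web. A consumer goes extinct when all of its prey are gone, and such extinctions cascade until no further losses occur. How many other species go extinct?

0

Remove Dragonfly Larva.
Every predator of it retains at least one other prey: Great Blue Heron still has Caddisfly Larva, Newt, Water Beetle; Pike still has Water Beetle.
No consumer loses all prey, so no secondary extinctions occur.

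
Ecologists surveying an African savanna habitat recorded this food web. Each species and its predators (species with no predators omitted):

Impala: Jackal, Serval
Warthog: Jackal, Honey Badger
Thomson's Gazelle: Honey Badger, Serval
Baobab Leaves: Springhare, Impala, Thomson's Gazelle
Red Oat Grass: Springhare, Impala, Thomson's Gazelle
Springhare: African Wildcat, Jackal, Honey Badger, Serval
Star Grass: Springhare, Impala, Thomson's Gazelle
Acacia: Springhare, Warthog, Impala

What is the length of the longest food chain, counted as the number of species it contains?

3 species

One longest chain: Star Grass → Springhare → African Wildcat.
It has 3 species and 2 links.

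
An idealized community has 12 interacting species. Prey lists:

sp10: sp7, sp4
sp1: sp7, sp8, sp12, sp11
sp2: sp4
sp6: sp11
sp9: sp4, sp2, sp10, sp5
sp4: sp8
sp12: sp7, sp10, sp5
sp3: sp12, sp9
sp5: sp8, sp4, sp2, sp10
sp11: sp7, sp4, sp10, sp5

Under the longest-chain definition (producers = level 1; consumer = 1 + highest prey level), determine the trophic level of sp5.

sp8 is a producer → level 1.
sp4 eats sp8 → level 2.
sp2 eats sp4 → level 3.
sp5 eats sp2 (level 3); other prey at levels: sp8 1, sp4 2, sp10 3 → level 4.

Trophic level 4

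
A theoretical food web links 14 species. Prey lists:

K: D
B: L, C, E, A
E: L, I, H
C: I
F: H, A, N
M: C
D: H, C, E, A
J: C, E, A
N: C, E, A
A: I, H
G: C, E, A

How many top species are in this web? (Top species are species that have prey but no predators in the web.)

Top species (has prey, but nothing eats it): J, B, G, M, K, F.
Count: 6.

6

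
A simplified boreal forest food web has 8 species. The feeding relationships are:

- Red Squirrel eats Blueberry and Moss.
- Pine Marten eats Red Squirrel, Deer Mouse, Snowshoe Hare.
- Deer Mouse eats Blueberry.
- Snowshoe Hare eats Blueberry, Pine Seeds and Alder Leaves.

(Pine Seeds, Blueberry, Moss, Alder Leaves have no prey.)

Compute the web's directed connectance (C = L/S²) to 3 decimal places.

C = 0.141

The web has S = 8 species and L = 9 feeding links.
C = L / S² = 9 / 64 = 0.1406 ≈ 0.141.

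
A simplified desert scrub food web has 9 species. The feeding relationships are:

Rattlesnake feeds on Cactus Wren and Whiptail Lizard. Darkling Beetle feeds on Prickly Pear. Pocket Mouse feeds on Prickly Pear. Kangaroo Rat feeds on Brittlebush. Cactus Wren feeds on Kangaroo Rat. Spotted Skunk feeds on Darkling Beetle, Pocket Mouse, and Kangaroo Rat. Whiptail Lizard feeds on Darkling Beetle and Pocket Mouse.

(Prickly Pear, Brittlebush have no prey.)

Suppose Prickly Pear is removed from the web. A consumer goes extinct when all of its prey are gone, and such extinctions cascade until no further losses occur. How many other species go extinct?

Remove Prickly Pear.
Round 1: Darkling Beetle (all prey gone), Pocket Mouse (all prey gone) → extinct.
Round 2: Whiptail Lizard (all prey gone) → extinct.
No further losses. Total secondary extinctions: 3.

3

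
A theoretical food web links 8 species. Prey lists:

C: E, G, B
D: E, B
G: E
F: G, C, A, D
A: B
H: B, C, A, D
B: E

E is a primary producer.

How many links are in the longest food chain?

3 links

One longest chain: E → G → C → F.
It has 4 species and 3 links.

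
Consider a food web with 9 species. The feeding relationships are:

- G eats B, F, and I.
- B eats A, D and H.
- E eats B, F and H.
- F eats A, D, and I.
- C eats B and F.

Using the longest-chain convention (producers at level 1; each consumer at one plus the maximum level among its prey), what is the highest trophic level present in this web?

3

Producers (level 1): H, D, I, A.
H → B → G gives G level 3.
No species has a prey at level 3, so no species reaches level 4.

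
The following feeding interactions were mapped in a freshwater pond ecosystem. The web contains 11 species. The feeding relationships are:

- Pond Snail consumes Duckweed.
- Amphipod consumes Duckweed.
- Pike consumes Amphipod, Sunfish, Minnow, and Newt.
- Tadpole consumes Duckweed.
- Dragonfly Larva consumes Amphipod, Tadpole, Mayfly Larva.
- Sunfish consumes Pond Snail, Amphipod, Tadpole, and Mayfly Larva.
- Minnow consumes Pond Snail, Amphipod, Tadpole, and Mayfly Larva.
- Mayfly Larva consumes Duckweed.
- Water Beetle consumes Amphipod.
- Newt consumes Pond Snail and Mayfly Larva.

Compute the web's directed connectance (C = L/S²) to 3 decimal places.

The web has S = 11 species and L = 22 feeding links.
C = L / S² = 22 / 121 = 0.1818 ≈ 0.182.

C = 0.182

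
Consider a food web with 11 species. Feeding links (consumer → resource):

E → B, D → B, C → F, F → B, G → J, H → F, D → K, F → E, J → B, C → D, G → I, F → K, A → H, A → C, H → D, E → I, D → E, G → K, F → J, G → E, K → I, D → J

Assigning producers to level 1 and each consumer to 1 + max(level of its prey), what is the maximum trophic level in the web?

5

Producers (level 1): I, B.
I → E → D → C → A gives A level 5.
No species has a prey at level 5, so no species reaches level 6.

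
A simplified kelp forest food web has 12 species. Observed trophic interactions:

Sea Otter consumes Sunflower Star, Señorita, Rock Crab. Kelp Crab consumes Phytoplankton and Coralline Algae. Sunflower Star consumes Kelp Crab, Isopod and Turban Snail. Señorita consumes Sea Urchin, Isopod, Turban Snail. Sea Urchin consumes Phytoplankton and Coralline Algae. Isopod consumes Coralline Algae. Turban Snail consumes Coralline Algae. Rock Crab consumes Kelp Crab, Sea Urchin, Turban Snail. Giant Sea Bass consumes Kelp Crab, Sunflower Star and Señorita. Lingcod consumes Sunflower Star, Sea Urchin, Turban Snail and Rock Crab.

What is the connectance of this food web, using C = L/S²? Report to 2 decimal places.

C = 0.17

The web has S = 12 species and L = 25 feeding links.
C = L / S² = 25 / 144 = 0.1736 ≈ 0.17.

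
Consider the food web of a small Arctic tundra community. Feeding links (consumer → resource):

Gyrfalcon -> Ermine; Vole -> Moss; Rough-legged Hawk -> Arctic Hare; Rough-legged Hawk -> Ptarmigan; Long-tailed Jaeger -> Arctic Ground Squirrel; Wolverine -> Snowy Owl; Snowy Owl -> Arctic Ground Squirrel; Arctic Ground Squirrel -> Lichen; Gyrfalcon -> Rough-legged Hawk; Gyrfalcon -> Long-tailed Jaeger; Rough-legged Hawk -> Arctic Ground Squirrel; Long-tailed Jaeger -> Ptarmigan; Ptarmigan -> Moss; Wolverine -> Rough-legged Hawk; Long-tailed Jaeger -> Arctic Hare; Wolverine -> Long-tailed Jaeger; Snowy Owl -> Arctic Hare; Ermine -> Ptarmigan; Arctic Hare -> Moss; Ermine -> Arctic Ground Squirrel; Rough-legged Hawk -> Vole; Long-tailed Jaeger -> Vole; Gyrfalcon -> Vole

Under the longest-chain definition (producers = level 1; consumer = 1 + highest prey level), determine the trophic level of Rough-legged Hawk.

Trophic level 3

Moss is a producer → level 1.
Ptarmigan eats Moss → level 2.
Rough-legged Hawk eats Ptarmigan (level 2); other prey at levels: Arctic Hare 2, Arctic Ground Squirrel 2, Vole 2 → level 3.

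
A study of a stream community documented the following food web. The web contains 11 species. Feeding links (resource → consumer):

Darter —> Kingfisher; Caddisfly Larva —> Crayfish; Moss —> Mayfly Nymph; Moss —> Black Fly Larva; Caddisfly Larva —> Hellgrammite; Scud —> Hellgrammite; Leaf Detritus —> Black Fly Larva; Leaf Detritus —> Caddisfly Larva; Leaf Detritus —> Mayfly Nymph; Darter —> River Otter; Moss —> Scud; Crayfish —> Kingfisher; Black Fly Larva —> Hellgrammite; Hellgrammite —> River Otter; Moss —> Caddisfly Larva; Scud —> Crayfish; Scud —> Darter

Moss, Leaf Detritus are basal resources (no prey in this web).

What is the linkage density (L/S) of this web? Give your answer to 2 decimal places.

There are L = 17 links among S = 11 species.
L/S = 17/11 = 1.5455 ≈ 1.55.

L/S = 1.55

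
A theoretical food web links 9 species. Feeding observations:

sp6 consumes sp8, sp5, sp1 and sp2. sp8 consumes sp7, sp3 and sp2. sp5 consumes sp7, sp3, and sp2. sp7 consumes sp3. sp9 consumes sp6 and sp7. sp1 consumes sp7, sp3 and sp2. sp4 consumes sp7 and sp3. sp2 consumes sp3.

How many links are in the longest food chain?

4 links

One longest chain: sp3 → sp2 → sp5 → sp6 → sp9.
It has 5 species and 4 links.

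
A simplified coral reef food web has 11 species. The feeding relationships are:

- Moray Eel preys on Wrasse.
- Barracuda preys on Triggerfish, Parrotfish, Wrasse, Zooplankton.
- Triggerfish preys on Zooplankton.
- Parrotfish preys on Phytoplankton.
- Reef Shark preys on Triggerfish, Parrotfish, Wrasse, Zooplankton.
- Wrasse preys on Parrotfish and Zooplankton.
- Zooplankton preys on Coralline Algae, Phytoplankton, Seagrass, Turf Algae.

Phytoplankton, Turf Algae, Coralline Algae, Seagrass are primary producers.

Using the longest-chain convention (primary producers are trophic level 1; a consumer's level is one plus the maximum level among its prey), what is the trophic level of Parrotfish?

Phytoplankton is a producer → level 1.
Parrotfish eats Phytoplankton → level 2.

Trophic level 2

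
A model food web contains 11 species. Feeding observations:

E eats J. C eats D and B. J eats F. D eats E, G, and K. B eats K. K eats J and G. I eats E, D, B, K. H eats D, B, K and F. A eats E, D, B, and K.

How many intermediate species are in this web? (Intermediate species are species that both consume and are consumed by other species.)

Intermediate species (has both prey and predators): J, K, E, D, B.
Count: 5.

5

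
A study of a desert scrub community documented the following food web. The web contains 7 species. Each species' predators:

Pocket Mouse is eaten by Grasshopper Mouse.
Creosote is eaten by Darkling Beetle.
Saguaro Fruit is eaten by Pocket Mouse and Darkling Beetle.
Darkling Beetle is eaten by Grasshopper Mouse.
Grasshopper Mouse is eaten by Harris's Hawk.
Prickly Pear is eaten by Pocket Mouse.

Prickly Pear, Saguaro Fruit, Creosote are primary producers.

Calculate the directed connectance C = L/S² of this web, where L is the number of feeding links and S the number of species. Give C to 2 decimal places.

The web has S = 7 species and L = 7 feeding links.
C = L / S² = 7 / 49 = 0.1429 ≈ 0.14.

C = 0.14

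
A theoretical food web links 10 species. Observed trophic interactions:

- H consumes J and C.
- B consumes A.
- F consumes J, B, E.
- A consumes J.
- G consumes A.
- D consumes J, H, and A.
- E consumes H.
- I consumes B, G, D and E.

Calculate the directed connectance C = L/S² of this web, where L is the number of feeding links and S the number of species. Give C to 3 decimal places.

The web has S = 10 species and L = 16 feeding links.
C = L / S² = 16 / 100 = 0.1600 ≈ 0.160.

C = 0.160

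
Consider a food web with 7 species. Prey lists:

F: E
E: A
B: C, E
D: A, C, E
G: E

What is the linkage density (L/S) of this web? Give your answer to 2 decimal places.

L/S = 1.14

There are L = 8 links among S = 7 species.
L/S = 8/7 = 1.1429 ≈ 1.14.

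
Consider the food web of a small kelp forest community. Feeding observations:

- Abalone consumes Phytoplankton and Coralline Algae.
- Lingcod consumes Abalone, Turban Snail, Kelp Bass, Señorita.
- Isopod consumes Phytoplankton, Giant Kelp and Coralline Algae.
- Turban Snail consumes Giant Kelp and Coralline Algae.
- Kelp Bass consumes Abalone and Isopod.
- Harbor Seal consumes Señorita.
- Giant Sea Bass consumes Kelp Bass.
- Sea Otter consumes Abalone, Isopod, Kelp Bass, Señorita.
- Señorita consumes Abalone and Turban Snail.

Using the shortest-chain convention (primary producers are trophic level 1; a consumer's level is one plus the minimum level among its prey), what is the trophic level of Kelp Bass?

Trophic level 3

Coralline Algae is a producer → level 1.
Isopod eats Coralline Algae → level 2.
Kelp Bass eats Isopod → level 3.
No prey of Kelp Bass is below level 2, so 3 is the minimum.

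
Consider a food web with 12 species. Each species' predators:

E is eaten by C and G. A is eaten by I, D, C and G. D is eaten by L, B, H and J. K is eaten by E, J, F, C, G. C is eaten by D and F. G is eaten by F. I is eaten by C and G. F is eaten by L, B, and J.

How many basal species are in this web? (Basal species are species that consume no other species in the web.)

2

Basal species (no prey listed): K, A.
Count: 2.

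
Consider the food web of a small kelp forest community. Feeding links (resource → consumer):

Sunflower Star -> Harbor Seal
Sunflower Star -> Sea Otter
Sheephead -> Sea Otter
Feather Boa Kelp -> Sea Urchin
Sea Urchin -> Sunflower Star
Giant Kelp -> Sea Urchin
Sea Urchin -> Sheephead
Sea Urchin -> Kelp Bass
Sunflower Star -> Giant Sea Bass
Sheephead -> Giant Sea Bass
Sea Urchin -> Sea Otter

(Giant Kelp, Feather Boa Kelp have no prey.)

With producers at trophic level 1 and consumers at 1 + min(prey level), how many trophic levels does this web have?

Producers (level 1): Giant Kelp, Feather Boa Kelp.
Following each consumer down to its lowest-level prey: Giant Kelp → Sea Urchin → Sunflower Star → Giant Sea Bass (levels 1 through 4).
All prey of Giant Sea Bass (Sunflower Star 3, Sheephead 3) are at level 3 or above, so Giant Sea Bass is at level 1 + 3 = 4.
Every consumer has at least one prey at level 3 or below, so none exceeds level 4.

4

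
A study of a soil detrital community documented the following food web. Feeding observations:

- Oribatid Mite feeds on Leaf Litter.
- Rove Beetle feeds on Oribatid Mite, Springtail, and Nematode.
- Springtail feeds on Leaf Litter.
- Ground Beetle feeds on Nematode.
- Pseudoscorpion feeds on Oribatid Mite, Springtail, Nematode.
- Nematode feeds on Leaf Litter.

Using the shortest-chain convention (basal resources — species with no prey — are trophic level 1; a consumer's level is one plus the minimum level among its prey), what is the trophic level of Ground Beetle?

Trophic level 3

Leaf Litter has no prey (basal) → level 1.
Nematode eats Leaf Litter → level 2.
Ground Beetle eats Nematode → level 3.
No prey of Ground Beetle is below level 2, so 3 is the minimum.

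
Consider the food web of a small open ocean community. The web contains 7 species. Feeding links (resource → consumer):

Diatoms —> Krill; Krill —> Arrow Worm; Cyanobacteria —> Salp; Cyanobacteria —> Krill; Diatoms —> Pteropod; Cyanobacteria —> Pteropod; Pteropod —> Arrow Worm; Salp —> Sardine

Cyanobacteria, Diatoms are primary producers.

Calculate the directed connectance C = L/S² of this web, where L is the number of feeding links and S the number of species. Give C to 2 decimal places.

C = 0.16

The web has S = 7 species and L = 8 feeding links.
C = L / S² = 8 / 49 = 0.1633 ≈ 0.16.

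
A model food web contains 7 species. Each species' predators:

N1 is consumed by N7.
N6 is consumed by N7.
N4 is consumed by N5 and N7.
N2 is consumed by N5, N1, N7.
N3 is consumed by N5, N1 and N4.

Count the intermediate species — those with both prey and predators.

Intermediate species (has both prey and predators): N4, N1.
Count: 2.

2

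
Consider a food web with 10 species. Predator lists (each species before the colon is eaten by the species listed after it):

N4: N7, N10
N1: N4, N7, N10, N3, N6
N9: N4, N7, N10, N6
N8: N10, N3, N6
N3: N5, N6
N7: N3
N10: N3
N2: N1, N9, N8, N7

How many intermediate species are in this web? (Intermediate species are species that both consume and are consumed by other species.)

7

Intermediate species (has both prey and predators): N1, N9, N8, N4, N7, N10, N3.
Count: 7.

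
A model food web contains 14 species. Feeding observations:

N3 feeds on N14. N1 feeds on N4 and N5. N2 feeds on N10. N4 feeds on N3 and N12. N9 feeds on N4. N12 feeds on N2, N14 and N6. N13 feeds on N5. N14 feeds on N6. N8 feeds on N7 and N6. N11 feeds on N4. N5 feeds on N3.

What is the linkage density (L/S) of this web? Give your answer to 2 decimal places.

There are L = 16 links among S = 14 species.
L/S = 16/14 = 1.1429 ≈ 1.14.

L/S = 1.14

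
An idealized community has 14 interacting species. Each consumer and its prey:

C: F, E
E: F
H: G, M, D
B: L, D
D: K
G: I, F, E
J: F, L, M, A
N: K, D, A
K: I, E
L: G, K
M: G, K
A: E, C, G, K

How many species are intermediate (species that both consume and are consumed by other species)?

Intermediate species (has both prey and predators): E, C, G, K, L, M, D, A.
Count: 8.

8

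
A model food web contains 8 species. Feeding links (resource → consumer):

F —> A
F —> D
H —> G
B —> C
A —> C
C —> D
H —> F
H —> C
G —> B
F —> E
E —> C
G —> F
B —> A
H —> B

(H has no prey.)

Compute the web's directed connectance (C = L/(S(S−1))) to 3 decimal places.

C = 0.250

The web has S = 8 species and L = 14 feeding links.
C = L / (S(S−1)) = 14 / 56 = 0.2500 ≈ 0.250.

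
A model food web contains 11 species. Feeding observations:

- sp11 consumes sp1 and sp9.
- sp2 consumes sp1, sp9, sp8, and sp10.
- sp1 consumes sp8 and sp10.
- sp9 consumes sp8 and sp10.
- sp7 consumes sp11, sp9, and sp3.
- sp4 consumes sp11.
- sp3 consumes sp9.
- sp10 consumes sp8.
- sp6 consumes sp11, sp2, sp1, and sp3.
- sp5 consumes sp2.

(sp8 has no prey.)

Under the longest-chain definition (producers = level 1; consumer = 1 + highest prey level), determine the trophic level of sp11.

sp8 is a producer → level 1.
sp10 eats sp8 → level 2.
sp1 eats sp10 (level 2); other prey at levels: sp8 1 → level 3.
sp11 eats sp1 (level 3); other prey at levels: sp9 3 → level 4.

Trophic level 4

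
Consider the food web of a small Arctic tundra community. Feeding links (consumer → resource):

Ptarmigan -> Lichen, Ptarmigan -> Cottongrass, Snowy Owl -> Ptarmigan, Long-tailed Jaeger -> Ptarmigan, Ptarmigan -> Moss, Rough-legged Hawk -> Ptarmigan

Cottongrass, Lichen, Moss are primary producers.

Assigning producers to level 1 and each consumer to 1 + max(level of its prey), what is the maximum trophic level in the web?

3

Producers (level 1): Cottongrass, Lichen, Moss.
Cottongrass → Ptarmigan → Rough-legged Hawk gives Rough-legged Hawk level 3.
No species has a prey at level 3, so no species reaches level 4.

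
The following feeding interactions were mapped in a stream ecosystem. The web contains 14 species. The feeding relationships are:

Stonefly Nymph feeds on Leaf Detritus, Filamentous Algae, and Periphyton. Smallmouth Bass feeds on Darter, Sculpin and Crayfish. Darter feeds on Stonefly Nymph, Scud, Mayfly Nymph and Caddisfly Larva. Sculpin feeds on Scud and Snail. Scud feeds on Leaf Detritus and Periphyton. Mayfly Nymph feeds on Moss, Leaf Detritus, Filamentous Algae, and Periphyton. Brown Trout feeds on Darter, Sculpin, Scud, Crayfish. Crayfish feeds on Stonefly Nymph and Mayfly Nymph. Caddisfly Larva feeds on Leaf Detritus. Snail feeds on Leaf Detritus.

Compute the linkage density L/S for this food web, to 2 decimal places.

L/S = 1.86

There are L = 26 links among S = 14 species.
L/S = 26/14 = 1.8571 ≈ 1.86.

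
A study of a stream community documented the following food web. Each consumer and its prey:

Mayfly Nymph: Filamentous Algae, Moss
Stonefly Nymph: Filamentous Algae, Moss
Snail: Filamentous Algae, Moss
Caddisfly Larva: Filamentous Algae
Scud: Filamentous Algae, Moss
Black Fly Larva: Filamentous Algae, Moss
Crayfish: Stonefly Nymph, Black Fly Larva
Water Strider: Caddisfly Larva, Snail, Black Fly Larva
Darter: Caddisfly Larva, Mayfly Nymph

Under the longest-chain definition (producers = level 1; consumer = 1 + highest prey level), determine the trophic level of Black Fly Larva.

Trophic level 2

Filamentous Algae is a producer → level 1.
Black Fly Larva eats Filamentous Algae (level 1); other prey at levels: Moss 1 → level 2.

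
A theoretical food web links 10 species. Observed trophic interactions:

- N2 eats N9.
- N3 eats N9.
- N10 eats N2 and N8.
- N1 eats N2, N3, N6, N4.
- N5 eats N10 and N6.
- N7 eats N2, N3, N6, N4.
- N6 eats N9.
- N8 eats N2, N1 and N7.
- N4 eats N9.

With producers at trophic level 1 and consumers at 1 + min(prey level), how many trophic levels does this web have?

Producers (level 1): N9.
Following each consumer down to its lowest-level prey: N9 → N2 → N1 (levels 1 through 3).
All prey of N1 (N2 2, N4 2, N3 2, N6 2) are at level 2 or above, so N1 is at level 1 + 2 = 3.
Every consumer has at least one prey at level 2 or below, so none exceeds level 3.

3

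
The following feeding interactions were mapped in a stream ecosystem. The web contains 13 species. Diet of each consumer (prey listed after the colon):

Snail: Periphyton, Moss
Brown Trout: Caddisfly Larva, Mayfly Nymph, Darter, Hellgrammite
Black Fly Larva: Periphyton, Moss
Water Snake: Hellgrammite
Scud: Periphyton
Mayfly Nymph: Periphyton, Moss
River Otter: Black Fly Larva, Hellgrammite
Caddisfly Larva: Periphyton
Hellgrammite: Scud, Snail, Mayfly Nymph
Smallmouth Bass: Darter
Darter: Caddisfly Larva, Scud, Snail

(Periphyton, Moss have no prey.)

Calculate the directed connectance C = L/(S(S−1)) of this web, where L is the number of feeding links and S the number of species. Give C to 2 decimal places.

C = 0.14

The web has S = 13 species and L = 22 feeding links.
C = L / (S(S−1)) = 22 / 156 = 0.1410 ≈ 0.14.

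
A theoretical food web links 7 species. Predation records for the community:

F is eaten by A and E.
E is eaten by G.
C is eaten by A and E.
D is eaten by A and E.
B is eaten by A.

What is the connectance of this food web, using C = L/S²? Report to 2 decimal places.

The web has S = 7 species and L = 8 feeding links.
C = L / S² = 8 / 49 = 0.1633 ≈ 0.16.

C = 0.16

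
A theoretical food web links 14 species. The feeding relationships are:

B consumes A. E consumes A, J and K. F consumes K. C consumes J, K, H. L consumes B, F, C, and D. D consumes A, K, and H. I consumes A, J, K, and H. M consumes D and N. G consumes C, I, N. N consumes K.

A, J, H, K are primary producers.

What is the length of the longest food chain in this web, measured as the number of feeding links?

One longest chain: A → D → M.
It has 3 species and 2 links.

2 links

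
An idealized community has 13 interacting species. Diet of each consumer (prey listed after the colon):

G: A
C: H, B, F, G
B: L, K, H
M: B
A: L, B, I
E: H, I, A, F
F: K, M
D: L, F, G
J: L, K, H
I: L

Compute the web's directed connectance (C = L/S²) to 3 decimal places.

The web has S = 13 species and L = 25 feeding links.
C = L / S² = 25 / 169 = 0.1479 ≈ 0.148.

C = 0.148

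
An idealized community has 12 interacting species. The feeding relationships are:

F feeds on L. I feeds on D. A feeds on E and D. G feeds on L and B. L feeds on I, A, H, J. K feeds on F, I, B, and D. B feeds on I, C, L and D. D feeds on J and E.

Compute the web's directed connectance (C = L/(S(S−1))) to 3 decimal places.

The web has S = 12 species and L = 20 feeding links.
C = L / (S(S−1)) = 20 / 132 = 0.1515 ≈ 0.152.

C = 0.152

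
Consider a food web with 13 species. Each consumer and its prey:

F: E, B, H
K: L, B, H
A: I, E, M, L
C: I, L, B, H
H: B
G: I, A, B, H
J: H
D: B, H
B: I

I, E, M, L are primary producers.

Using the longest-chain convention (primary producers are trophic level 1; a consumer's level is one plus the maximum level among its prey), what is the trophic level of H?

I is a producer → level 1.
B eats I → level 2.
H eats B → level 3.

Trophic level 3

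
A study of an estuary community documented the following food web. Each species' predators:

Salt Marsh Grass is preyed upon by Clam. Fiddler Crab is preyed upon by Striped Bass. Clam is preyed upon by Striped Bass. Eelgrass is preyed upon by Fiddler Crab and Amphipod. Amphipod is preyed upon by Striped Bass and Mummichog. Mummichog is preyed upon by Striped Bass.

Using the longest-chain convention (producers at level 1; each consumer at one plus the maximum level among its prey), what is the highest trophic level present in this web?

4

Producers (level 1): Salt Marsh Grass, Eelgrass.
Eelgrass → Amphipod → Mummichog → Striped Bass gives Striped Bass level 4.
No species has a prey at level 4, so no species reaches level 5.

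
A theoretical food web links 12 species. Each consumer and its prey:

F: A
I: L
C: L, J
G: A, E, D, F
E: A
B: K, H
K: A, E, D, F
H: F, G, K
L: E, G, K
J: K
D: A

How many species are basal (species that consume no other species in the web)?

1

Basal species (no prey listed): A.
Count: 1.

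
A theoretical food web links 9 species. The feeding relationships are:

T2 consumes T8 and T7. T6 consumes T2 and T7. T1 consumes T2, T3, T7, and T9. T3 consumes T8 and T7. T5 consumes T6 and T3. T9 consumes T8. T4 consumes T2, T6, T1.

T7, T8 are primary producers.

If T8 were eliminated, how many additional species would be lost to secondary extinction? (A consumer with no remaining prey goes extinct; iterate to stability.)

Remove T8.
Round 1: T9 (all prey gone) → extinct.
No further losses. Total secondary extinctions: 1.

1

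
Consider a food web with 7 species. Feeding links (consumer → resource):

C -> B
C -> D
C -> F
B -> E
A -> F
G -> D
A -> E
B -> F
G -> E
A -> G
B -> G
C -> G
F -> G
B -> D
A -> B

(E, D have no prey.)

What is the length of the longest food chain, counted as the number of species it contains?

One longest chain: E → G → F → B → C.
It has 5 species and 4 links.

5 species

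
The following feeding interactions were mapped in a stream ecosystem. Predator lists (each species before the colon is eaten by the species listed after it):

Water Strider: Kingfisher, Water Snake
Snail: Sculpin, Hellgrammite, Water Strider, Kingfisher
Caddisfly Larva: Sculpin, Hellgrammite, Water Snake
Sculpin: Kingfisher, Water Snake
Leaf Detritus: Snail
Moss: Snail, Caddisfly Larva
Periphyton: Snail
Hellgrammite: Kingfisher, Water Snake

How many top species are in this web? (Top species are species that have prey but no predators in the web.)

2

Top species (has prey, but nothing eats it): Kingfisher, Water Snake.
Count: 2.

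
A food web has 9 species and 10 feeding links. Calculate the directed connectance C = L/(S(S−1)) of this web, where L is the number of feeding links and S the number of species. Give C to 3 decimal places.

The web has S = 9 species and L = 10 feeding links.
C = L / (S(S−1)) = 10 / 72 = 0.1389 ≈ 0.139.

C = 0.139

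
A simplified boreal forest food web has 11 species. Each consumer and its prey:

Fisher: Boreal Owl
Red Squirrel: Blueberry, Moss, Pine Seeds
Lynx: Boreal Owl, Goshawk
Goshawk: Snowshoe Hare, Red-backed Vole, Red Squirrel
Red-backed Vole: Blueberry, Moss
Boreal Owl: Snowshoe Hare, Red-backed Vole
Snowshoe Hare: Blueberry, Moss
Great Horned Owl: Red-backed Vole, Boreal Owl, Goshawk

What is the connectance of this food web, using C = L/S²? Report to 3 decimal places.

The web has S = 11 species and L = 18 feeding links.
C = L / S² = 18 / 121 = 0.1488 ≈ 0.149.

C = 0.149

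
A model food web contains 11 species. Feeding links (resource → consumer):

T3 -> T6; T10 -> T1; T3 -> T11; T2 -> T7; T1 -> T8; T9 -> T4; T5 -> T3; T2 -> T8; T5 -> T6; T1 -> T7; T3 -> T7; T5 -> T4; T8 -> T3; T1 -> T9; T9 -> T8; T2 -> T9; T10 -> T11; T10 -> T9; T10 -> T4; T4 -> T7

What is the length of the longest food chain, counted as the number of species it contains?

6 species

One longest chain: T10 → T1 → T9 → T8 → T3 → T6.
It has 6 species and 5 links.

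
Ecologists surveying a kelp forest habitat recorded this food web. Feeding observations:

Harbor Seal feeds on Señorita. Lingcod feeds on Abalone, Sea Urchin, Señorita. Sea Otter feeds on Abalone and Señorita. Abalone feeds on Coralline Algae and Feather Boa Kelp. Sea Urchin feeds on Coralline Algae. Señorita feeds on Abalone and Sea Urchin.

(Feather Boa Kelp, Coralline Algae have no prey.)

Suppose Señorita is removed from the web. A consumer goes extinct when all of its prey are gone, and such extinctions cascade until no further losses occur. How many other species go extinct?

Remove Señorita.
Round 1: Harbor Seal (all prey gone) → extinct.
No further losses. Total secondary extinctions: 1.

1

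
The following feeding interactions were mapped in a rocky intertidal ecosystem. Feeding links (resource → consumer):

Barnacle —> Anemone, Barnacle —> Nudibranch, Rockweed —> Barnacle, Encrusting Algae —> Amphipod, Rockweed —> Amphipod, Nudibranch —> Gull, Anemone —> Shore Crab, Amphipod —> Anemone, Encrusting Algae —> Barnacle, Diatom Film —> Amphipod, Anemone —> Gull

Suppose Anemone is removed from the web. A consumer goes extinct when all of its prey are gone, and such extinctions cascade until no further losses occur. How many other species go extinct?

Remove Anemone.
Round 1: Shore Crab (all prey gone) → extinct.
No further losses. Total secondary extinctions: 1.

1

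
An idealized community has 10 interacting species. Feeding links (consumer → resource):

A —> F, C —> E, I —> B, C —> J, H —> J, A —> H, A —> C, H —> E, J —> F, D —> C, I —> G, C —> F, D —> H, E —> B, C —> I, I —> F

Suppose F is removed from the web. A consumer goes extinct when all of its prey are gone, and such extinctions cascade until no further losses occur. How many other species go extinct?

Remove F.
Round 1: J (all prey gone) → extinct.
No further losses. Total secondary extinctions: 1.

1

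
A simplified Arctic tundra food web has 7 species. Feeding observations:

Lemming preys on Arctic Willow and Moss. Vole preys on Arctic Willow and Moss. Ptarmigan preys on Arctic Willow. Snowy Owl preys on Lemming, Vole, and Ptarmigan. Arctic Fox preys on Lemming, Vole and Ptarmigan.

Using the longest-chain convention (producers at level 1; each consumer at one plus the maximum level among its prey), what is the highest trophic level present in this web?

3

Producers (level 1): Arctic Willow, Moss.
Arctic Willow → Ptarmigan → Arctic Fox gives Arctic Fox level 3.
No species has a prey at level 3, so no species reaches level 4.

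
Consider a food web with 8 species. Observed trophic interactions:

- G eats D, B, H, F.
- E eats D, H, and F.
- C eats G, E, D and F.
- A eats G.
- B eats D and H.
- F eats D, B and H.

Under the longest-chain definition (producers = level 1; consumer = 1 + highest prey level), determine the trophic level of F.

Trophic level 3

D is a producer → level 1.
B eats D (level 1); other prey at levels: H 1 → level 2.
F eats B (level 2); other prey at levels: D 1, H 1 → level 3.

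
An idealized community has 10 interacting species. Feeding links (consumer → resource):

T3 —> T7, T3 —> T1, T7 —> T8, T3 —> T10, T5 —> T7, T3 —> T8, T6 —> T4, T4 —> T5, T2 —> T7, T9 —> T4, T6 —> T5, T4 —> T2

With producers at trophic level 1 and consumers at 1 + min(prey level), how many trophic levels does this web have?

Producers (level 1): T8, T1, T10.
Following each consumer down to its lowest-level prey: T8 → T7 → T5 → T4 → T9 (levels 1 through 5).
All prey of T9 (T4 4) are at level 4 or above, so T9 is at level 1 + 4 = 5.
Every consumer has at least one prey at level 4 or below, so none exceeds level 5.

5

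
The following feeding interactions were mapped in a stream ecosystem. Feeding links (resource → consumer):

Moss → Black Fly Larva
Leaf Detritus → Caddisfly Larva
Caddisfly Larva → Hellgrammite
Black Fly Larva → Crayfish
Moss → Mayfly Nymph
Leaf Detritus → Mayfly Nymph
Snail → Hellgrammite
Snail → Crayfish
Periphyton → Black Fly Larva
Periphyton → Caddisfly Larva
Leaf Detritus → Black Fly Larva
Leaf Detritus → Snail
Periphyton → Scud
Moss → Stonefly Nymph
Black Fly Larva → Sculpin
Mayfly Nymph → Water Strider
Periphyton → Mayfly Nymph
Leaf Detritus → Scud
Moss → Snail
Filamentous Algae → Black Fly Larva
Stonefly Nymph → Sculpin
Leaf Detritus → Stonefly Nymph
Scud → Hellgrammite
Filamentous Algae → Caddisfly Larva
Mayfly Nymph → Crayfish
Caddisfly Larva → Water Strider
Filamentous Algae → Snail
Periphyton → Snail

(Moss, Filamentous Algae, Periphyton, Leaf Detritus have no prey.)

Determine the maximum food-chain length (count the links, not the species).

One longest chain: Moss → Mayfly Nymph → Crayfish.
It has 3 species and 2 links.

2 links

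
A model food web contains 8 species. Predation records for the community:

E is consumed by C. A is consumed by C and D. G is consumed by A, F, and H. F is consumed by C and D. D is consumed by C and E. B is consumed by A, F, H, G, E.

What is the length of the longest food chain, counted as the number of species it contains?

6 species

One longest chain: B → G → A → D → E → C.
It has 6 species and 5 links.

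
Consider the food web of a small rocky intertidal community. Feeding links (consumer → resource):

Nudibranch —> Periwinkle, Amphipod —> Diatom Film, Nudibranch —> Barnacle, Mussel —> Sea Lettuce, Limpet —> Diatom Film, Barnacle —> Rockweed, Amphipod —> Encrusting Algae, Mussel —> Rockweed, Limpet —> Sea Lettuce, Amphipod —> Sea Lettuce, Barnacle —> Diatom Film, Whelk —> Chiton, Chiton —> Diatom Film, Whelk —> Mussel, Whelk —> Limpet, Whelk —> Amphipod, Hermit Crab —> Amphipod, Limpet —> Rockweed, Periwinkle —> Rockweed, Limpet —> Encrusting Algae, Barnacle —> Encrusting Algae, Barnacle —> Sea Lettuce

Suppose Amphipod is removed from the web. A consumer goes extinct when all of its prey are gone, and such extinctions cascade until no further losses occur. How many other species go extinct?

1

Remove Amphipod.
Round 1: Hermit Crab (all prey gone) → extinct.
No further losses. Total secondary extinctions: 1.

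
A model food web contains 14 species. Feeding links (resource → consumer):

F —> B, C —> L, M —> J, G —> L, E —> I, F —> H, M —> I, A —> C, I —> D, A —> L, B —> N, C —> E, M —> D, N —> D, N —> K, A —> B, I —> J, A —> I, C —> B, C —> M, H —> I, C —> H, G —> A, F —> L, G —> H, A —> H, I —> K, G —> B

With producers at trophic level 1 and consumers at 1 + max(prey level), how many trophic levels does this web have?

Producers (level 1): G, F.
G → A → C → E → I → K gives K level 6.
No species has a prey at level 6, so no species reaches level 7.

6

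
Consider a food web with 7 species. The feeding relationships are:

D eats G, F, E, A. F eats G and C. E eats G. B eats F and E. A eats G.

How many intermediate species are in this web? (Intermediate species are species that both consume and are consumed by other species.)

3

Intermediate species (has both prey and predators): F, A, E.
Count: 3.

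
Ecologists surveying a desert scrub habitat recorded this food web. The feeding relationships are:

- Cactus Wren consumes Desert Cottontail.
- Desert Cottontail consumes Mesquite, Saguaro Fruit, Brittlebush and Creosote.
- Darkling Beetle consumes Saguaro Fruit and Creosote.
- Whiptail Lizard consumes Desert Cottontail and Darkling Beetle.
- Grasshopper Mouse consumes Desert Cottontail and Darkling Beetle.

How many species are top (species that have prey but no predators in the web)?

3

Top species (has prey, but nothing eats it): Grasshopper Mouse, Whiptail Lizard, Cactus Wren.
Count: 3.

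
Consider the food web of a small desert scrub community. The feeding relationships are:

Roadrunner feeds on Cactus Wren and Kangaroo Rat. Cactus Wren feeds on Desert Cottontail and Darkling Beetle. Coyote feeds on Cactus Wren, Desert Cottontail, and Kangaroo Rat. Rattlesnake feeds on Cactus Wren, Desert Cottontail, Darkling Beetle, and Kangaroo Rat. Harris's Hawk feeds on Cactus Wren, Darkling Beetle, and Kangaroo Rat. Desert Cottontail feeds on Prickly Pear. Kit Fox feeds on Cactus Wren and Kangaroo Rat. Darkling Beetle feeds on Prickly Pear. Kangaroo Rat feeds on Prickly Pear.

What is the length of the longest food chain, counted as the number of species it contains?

One longest chain: Prickly Pear → Desert Cottontail → Cactus Wren → Rattlesnake.
It has 4 species and 3 links.

4 species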